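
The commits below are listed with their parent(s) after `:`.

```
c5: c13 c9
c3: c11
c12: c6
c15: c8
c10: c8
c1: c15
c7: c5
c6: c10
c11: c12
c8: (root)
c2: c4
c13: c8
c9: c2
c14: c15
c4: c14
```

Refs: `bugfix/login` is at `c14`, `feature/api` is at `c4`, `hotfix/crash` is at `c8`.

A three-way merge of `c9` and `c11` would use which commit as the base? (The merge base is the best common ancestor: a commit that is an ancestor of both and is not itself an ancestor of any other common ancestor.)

c8

Ancestors of c9: {c14, c15, c2, c4, c8, c9}.
Ancestors of c11: {c10, c11, c12, c6, c8}.
Common ancestors: {c8}.
The only common ancestor is c8, so it is the merge base.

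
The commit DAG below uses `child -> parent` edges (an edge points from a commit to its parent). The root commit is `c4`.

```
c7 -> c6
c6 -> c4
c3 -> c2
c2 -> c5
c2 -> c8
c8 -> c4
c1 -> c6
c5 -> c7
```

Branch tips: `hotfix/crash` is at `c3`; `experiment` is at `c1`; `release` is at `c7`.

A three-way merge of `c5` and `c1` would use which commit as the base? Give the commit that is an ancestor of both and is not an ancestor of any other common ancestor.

c6

Ancestors of c5: {c4, c5, c6, c7}.
Ancestors of c1: {c1, c4, c6}.
Common ancestors: {c4, c6}.
Among these, c6 is not an ancestor of any other common ancestor — it is the merge base.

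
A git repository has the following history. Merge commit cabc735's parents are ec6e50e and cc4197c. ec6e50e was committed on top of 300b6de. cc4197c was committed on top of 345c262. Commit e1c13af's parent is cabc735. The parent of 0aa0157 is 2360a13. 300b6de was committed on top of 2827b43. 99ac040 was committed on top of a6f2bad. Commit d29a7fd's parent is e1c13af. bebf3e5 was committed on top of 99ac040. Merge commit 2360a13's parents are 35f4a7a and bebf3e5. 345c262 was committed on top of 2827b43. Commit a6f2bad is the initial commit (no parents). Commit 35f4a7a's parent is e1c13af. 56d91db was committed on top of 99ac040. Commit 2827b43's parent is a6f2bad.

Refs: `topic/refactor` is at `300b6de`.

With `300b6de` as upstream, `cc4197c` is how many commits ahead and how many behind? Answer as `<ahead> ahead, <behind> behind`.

2 ahead, 1 behind

Reachable from cc4197c: {2827b43, 345c262, a6f2bad, cc4197c}.
Reachable from 300b6de: {2827b43, 300b6de, a6f2bad}.
Only in cc4197c's history (ahead): {345c262, cc4197c} — 2.
Only in 300b6de's history (behind): {300b6de} — 1.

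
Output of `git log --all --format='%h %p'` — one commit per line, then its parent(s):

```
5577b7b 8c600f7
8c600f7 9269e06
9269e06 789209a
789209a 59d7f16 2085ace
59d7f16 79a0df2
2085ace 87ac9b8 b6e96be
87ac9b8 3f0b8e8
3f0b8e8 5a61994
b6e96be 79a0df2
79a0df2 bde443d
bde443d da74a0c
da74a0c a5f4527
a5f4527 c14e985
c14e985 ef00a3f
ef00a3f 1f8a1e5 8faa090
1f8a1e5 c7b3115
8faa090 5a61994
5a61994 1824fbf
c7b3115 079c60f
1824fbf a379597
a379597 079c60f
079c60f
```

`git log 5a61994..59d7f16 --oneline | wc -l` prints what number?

10

Reachable from 59d7f16: {079c60f, 1824fbf, 1f8a1e5, 59d7f16, 5a61994, 79a0df2, 8faa090, a379597, a5f4527, bde443d, c14e985, c7b3115, da74a0c, ef00a3f}.
Reachable from 5a61994: {079c60f, 1824fbf, 5a61994, a379597}.
In 59d7f16's history but not 5a61994's: {1f8a1e5, 59d7f16, 79a0df2, 8faa090, a5f4527, bde443d, c14e985, c7b3115, da74a0c, ef00a3f} — 10 commits.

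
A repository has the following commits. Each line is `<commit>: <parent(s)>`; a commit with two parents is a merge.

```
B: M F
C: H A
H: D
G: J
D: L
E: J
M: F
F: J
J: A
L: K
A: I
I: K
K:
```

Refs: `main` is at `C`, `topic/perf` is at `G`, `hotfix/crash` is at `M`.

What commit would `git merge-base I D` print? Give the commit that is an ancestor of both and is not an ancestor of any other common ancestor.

K

Ancestors of I: {I, K}.
Ancestors of D: {D, K, L}.
Common ancestors: {K}.
The only common ancestor is K, so it is the merge base.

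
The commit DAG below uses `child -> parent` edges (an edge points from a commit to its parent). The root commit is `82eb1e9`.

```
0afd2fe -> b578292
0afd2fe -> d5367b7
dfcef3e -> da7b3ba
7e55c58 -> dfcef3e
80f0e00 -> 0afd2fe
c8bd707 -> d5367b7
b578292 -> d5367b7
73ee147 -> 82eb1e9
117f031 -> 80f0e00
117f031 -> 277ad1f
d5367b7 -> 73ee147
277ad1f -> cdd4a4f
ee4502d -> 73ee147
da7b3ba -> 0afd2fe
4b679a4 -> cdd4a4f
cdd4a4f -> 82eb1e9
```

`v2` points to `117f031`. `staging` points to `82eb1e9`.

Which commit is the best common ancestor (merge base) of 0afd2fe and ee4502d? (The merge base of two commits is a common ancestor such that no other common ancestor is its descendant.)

73ee147

Ancestors of 0afd2fe: {0afd2fe, 73ee147, 82eb1e9, b578292, d5367b7}.
Ancestors of ee4502d: {73ee147, 82eb1e9, ee4502d}.
Common ancestors: {73ee147, 82eb1e9}.
Among these, 73ee147 is not an ancestor of any other common ancestor — it is the merge base.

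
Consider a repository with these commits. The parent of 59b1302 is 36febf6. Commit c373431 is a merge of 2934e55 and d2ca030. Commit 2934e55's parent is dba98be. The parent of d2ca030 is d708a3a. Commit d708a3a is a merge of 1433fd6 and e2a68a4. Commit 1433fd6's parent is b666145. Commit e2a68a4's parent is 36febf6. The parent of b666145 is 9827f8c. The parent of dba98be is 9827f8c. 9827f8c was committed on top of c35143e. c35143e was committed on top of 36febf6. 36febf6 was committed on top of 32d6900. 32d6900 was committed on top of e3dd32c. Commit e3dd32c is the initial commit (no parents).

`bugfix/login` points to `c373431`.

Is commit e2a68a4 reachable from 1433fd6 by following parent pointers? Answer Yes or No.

No

Ancestors of 1433fd6: {1433fd6, 32d6900, 36febf6, 9827f8c, b666145, c35143e, e3dd32c}.
e2a68a4 is not in that set, so it is not an ancestor of 1433fd6.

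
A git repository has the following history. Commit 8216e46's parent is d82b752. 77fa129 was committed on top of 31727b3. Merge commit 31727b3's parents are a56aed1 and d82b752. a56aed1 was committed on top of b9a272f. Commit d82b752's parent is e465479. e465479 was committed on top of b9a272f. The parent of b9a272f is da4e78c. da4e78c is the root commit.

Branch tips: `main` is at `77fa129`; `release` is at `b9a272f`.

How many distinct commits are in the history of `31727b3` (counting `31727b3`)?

6

Walking parent pointers from 31727b3: reachable set = {31727b3, a56aed1, b9a272f, d82b752, da4e78c, e465479}.
That is 6 commits.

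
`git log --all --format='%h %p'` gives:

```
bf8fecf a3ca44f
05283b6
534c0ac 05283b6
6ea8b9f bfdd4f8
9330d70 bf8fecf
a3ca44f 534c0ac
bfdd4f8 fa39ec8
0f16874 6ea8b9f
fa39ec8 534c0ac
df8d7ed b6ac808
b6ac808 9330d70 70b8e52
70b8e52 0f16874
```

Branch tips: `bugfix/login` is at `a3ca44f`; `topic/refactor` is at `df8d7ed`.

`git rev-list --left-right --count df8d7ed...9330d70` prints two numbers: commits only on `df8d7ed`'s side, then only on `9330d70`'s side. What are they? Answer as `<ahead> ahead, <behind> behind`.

Reachable from df8d7ed: {05283b6, 0f16874, 534c0ac, 6ea8b9f, 70b8e52, 9330d70, a3ca44f, b6ac808, bf8fecf, bfdd4f8, df8d7ed, fa39ec8}.
Reachable from 9330d70: {05283b6, 534c0ac, 9330d70, a3ca44f, bf8fecf}.
Only in df8d7ed's history (ahead): {0f16874, 6ea8b9f, 70b8e52, b6ac808, bfdd4f8, df8d7ed, fa39ec8} — 7.
Only in 9330d70's history (behind): {} — 0.

7 ahead, 0 behind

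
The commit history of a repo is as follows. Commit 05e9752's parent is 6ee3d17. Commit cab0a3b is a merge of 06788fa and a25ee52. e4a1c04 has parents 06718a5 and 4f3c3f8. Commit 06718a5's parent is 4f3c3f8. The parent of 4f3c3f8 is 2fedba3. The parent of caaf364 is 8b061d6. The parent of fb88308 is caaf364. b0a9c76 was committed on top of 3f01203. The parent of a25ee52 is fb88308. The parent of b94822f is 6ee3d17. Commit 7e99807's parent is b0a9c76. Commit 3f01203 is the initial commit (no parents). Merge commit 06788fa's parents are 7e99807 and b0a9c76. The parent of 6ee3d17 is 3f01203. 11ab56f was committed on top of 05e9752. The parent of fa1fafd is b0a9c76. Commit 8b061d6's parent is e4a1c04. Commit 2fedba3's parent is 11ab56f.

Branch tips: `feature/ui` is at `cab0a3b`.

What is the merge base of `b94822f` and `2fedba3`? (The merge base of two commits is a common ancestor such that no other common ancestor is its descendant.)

Ancestors of b94822f: {3f01203, 6ee3d17, b94822f}.
Ancestors of 2fedba3: {05e9752, 11ab56f, 2fedba3, 3f01203, 6ee3d17}.
Common ancestors: {3f01203, 6ee3d17}.
Among these, 6ee3d17 is not an ancestor of any other common ancestor — it is the merge base.

6ee3d17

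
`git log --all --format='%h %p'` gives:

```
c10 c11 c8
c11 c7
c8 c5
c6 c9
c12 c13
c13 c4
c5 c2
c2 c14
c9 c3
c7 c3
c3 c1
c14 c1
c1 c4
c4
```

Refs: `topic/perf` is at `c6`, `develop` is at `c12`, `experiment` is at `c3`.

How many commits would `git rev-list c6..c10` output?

7

Reachable from c10: {c1, c10, c11, c14, c2, c3, c4, c5, c7, c8}.
Reachable from c6: {c1, c3, c4, c6, c9}.
In c10's history but not c6's: {c10, c11, c14, c2, c5, c7, c8} — 7 commits.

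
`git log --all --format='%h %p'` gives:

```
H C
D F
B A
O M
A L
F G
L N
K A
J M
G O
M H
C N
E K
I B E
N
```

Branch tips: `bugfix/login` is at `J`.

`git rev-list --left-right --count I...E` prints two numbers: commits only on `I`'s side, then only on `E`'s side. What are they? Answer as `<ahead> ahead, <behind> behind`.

Reachable from I: {A, B, E, I, K, L, N}.
Reachable from E: {A, E, K, L, N}.
Only in I's history (ahead): {B, I} — 2.
Only in E's history (behind): {} — 0.

2 ahead, 0 behind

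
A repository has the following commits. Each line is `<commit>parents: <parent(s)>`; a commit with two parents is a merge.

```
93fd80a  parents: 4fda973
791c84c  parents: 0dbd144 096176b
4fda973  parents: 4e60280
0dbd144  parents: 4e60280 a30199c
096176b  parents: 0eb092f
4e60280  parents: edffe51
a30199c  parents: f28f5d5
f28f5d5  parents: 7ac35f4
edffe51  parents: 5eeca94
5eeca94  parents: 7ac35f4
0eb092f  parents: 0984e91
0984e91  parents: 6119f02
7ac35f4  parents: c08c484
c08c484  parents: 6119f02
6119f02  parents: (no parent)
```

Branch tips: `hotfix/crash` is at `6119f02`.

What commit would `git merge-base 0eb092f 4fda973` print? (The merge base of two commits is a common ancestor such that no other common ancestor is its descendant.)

Ancestors of 0eb092f: {0984e91, 0eb092f, 6119f02}.
Ancestors of 4fda973: {4e60280, 4fda973, 5eeca94, 6119f02, 7ac35f4, c08c484, edffe51}.
Common ancestors: {6119f02}.
The only common ancestor is 6119f02, so it is the merge base.

6119f02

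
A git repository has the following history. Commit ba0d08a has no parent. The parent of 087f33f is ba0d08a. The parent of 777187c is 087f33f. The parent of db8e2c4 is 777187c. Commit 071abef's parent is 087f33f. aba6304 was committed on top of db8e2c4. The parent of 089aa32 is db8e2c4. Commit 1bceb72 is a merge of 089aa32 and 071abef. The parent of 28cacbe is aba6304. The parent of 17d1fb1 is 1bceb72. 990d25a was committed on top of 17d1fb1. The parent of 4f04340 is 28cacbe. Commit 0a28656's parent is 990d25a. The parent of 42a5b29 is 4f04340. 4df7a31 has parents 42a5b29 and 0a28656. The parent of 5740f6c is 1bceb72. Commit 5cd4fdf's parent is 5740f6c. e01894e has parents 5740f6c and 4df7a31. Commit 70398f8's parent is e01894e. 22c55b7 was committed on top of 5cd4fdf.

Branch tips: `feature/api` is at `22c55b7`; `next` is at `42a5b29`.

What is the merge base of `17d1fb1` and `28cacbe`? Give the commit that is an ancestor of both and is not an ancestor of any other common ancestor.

Ancestors of 17d1fb1: {071abef, 087f33f, 089aa32, 17d1fb1, 1bceb72, 777187c, ba0d08a, db8e2c4}.
Ancestors of 28cacbe: {087f33f, 28cacbe, 777187c, aba6304, ba0d08a, db8e2c4}.
Common ancestors: {087f33f, 777187c, ba0d08a, db8e2c4}.
Among these, db8e2c4 is not an ancestor of any other common ancestor — it is the merge base.

db8e2c4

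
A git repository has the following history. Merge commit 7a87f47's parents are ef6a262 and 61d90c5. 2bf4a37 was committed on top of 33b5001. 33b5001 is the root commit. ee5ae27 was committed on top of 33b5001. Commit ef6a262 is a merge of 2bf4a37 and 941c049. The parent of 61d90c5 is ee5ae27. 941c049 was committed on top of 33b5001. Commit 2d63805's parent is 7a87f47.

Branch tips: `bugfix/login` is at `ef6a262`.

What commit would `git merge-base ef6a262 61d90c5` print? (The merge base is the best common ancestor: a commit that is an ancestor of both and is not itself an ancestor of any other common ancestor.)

Ancestors of ef6a262: {2bf4a37, 33b5001, 941c049, ef6a262}.
Ancestors of 61d90c5: {33b5001, 61d90c5, ee5ae27}.
Common ancestors: {33b5001}.
The only common ancestor is 33b5001, so it is the merge base.

33b5001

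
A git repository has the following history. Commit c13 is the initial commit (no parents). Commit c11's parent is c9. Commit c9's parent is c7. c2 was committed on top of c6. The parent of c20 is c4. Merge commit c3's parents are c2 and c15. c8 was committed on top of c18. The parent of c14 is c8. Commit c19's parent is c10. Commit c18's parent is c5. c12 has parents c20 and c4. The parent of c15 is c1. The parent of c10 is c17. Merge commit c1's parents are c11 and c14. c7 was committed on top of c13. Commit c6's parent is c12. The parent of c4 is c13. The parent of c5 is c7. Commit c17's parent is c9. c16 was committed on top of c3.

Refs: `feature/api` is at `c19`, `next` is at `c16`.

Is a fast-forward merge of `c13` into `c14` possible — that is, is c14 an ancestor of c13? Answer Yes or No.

No

A fast-forward from c14 to c13 is possible iff c14 is an ancestor of c13.
Ancestors of c13: {c13}.
c14 is not among them, so fast-forward is not possible.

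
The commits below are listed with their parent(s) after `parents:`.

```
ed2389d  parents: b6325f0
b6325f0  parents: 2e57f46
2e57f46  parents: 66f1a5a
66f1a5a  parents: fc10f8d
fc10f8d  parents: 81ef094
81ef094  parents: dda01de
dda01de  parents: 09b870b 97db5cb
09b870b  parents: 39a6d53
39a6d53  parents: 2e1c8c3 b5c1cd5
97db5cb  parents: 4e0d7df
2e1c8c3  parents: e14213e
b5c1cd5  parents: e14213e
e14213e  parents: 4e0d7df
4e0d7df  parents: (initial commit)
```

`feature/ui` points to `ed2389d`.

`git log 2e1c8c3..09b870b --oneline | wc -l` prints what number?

3

Reachable from 09b870b: {09b870b, 2e1c8c3, 39a6d53, 4e0d7df, b5c1cd5, e14213e}.
Reachable from 2e1c8c3: {2e1c8c3, 4e0d7df, e14213e}.
In 09b870b's history but not 2e1c8c3's: {09b870b, 39a6d53, b5c1cd5} — 3 commits.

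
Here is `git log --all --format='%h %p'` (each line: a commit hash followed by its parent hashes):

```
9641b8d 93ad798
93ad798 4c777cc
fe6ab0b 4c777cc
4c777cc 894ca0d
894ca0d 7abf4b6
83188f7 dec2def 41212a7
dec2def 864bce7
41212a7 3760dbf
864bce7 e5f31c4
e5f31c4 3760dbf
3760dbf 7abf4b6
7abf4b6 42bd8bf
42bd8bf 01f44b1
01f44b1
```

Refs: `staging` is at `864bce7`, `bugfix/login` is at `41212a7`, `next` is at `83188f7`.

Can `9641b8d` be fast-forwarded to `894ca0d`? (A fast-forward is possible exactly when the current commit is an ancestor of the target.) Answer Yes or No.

No

A fast-forward from 9641b8d to 894ca0d is possible iff 9641b8d is an ancestor of 894ca0d.
Ancestors of 894ca0d: {01f44b1, 42bd8bf, 7abf4b6, 894ca0d}.
9641b8d is not among them, so fast-forward is not possible.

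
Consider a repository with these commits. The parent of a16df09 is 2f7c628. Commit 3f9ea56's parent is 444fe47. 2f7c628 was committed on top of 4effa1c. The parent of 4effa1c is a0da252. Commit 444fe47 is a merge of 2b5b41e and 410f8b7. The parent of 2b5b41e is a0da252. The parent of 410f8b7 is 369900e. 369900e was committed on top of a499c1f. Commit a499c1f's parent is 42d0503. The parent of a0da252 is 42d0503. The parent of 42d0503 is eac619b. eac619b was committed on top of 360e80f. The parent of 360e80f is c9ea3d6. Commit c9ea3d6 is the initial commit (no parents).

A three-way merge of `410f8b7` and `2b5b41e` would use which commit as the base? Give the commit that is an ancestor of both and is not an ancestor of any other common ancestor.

42d0503

Ancestors of 410f8b7: {360e80f, 369900e, 410f8b7, 42d0503, a499c1f, c9ea3d6, eac619b}.
Ancestors of 2b5b41e: {2b5b41e, 360e80f, 42d0503, a0da252, c9ea3d6, eac619b}.
Common ancestors: {360e80f, 42d0503, c9ea3d6, eac619b}.
Among these, 42d0503 is not an ancestor of any other common ancestor — it is the merge base.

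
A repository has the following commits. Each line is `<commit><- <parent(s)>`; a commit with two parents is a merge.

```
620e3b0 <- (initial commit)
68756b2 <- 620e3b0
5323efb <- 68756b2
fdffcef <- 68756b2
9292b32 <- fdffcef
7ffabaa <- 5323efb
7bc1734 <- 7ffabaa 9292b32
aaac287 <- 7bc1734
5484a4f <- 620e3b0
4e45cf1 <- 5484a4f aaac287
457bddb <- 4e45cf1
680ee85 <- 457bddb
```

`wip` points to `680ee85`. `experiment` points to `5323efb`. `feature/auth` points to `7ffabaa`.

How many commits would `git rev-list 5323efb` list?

Walking parent pointers from 5323efb: reachable set = {5323efb, 620e3b0, 68756b2}.
That is 3 commits.

3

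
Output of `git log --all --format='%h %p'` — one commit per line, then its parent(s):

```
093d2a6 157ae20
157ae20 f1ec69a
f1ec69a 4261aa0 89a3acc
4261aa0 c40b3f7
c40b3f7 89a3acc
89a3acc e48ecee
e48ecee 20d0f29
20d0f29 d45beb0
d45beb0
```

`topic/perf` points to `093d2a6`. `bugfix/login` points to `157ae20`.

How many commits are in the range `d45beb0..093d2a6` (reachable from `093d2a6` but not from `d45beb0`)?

Reachable from 093d2a6: {093d2a6, 157ae20, 20d0f29, 4261aa0, 89a3acc, c40b3f7, d45beb0, e48ecee, f1ec69a}.
Reachable from d45beb0: {d45beb0}.
In 093d2a6's history but not d45beb0's: {093d2a6, 157ae20, 20d0f29, 4261aa0, 89a3acc, c40b3f7, e48ecee, f1ec69a} — 8 commits.

8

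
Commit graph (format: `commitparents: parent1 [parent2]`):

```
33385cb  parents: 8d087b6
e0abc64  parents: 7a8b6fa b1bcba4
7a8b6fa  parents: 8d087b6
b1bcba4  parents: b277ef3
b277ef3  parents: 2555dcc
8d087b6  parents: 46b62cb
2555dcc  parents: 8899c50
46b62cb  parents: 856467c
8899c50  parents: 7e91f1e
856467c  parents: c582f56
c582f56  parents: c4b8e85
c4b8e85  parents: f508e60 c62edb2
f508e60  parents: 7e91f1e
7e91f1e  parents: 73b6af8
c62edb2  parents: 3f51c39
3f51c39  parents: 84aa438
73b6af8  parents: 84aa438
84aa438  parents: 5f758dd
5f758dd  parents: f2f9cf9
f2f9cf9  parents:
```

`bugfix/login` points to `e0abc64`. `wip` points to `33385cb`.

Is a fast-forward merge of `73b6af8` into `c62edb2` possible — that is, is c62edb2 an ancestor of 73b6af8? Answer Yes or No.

A fast-forward from c62edb2 to 73b6af8 is possible iff c62edb2 is an ancestor of 73b6af8.
Ancestors of 73b6af8: {5f758dd, 73b6af8, 84aa438, f2f9cf9}.
c62edb2 is not among them, so fast-forward is not possible.

No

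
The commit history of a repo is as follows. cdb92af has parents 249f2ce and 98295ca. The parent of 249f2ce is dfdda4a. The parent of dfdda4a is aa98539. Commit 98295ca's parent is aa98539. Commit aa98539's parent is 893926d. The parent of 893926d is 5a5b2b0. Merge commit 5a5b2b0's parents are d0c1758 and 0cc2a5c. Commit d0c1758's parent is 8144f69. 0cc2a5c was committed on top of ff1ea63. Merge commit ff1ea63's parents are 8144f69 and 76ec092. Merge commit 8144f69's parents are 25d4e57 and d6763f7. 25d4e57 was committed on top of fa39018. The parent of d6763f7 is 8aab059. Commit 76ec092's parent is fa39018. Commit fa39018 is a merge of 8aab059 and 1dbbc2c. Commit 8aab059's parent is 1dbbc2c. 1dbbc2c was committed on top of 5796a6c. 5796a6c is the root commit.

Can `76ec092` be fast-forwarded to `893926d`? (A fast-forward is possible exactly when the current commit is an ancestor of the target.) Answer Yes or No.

A fast-forward from 76ec092 to 893926d is possible iff 76ec092 is an ancestor of 893926d.
Ancestors of 893926d: {0cc2a5c, 1dbbc2c, 25d4e57, 5796a6c, 5a5b2b0, 76ec092, 8144f69, 893926d, 8aab059, d0c1758, d6763f7, fa39018, ff1ea63}.
76ec092 is among them, so fast-forward is possible.

Yes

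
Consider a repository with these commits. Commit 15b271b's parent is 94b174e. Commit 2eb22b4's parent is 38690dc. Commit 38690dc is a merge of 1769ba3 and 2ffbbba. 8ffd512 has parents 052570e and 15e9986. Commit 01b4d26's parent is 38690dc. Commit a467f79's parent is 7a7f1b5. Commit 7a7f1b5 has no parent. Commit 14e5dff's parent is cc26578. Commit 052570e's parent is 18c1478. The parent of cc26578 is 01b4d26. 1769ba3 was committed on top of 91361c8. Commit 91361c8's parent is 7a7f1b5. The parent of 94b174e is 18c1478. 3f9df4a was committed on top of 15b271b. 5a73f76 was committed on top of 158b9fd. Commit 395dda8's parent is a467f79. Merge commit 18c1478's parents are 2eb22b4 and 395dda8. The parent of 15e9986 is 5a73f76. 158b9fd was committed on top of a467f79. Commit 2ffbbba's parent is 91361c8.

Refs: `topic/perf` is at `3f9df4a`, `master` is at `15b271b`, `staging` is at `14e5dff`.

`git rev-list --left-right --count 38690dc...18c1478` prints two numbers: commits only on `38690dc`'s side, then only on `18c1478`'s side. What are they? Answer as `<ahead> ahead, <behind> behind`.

0 ahead, 4 behind

Reachable from 38690dc: {1769ba3, 2ffbbba, 38690dc, 7a7f1b5, 91361c8}.
Reachable from 18c1478: {1769ba3, 18c1478, 2eb22b4, 2ffbbba, 38690dc, 395dda8, 7a7f1b5, 91361c8, a467f79}.
Only in 38690dc's history (ahead): {} — 0.
Only in 18c1478's history (behind): {18c1478, 2eb22b4, 395dda8, a467f79} — 4.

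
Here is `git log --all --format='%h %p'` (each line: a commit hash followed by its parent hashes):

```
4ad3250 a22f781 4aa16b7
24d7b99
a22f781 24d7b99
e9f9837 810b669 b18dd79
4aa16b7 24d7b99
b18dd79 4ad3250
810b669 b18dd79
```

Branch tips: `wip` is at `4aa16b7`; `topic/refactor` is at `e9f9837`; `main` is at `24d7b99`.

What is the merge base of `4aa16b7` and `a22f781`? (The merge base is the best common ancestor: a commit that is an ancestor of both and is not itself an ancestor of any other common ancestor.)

Ancestors of 4aa16b7: {24d7b99, 4aa16b7}.
Ancestors of a22f781: {24d7b99, a22f781}.
Common ancestors: {24d7b99}.
The only common ancestor is 24d7b99, so it is the merge base.

24d7b99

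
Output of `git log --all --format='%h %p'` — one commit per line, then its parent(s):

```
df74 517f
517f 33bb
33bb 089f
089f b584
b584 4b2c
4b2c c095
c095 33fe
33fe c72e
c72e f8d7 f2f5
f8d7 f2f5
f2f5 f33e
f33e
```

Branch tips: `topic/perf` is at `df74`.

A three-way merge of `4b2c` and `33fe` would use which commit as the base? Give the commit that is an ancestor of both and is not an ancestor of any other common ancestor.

33fe

Ancestors of 4b2c: {33fe, 4b2c, c095, c72e, f2f5, f33e, f8d7}.
Ancestors of 33fe: {33fe, c72e, f2f5, f33e, f8d7}.
Common ancestors: {33fe, c72e, f2f5, f33e, f8d7}.
Among these, 33fe is not an ancestor of any other common ancestor — it is the merge base.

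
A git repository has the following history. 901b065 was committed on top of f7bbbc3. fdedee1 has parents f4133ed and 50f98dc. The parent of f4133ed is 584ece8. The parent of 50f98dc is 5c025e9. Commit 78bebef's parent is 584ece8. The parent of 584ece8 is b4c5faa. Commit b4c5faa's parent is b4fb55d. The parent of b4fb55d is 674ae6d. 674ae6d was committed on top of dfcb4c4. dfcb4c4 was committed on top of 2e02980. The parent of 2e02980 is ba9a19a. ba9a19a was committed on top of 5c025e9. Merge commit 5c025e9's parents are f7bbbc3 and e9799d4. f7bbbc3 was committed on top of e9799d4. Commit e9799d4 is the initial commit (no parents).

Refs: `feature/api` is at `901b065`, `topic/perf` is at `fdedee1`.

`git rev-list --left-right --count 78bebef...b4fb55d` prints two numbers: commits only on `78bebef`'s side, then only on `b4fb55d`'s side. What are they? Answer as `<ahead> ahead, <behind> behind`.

3 ahead, 0 behind

Reachable from 78bebef: {2e02980, 584ece8, 5c025e9, 674ae6d, 78bebef, b4c5faa, b4fb55d, ba9a19a, dfcb4c4, e9799d4, f7bbbc3}.
Reachable from b4fb55d: {2e02980, 5c025e9, 674ae6d, b4fb55d, ba9a19a, dfcb4c4, e9799d4, f7bbbc3}.
Only in 78bebef's history (ahead): {584ece8, 78bebef, b4c5faa} — 3.
Only in b4fb55d's history (behind): {} — 0.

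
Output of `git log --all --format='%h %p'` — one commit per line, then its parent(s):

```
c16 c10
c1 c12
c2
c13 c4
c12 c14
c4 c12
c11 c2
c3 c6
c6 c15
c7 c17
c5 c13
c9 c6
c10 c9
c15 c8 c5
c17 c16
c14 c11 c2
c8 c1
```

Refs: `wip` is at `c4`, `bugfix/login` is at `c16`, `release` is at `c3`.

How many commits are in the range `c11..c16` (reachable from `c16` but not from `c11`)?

12

Reachable from c16: {c1, c10, c11, c12, c13, c14, c15, c16, c2, c4, c5, c6, c8, c9}.
Reachable from c11: {c11, c2}.
In c16's history but not c11's: {c1, c10, c12, c13, c14, c15, c16, c4, c5, c6, c8, c9} — 12 commits.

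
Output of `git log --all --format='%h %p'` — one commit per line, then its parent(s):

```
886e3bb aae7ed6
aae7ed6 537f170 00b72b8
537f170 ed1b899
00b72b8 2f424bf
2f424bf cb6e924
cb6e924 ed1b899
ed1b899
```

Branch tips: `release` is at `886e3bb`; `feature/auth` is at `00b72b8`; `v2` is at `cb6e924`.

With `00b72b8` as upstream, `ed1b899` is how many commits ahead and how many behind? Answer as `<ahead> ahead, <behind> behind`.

Reachable from ed1b899: {ed1b899}.
Reachable from 00b72b8: {00b72b8, 2f424bf, cb6e924, ed1b899}.
Only in ed1b899's history (ahead): {} — 0.
Only in 00b72b8's history (behind): {00b72b8, 2f424bf, cb6e924} — 3.

0 ahead, 3 behind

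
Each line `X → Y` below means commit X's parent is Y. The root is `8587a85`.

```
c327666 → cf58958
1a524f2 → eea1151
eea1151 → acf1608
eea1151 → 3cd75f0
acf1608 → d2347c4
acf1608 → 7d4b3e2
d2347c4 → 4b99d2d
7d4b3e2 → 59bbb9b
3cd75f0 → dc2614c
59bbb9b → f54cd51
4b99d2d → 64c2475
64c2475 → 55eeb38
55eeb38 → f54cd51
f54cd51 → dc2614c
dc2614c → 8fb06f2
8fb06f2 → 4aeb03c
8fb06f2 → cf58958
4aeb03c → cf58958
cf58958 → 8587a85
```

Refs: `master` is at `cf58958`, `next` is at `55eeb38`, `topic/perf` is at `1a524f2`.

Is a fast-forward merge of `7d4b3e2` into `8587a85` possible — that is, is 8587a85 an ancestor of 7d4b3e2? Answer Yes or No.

Yes

A fast-forward from 8587a85 to 7d4b3e2 is possible iff 8587a85 is an ancestor of 7d4b3e2.
Ancestors of 7d4b3e2: {4aeb03c, 59bbb9b, 7d4b3e2, 8587a85, 8fb06f2, cf58958, dc2614c, f54cd51}.
8587a85 is among them, so fast-forward is possible.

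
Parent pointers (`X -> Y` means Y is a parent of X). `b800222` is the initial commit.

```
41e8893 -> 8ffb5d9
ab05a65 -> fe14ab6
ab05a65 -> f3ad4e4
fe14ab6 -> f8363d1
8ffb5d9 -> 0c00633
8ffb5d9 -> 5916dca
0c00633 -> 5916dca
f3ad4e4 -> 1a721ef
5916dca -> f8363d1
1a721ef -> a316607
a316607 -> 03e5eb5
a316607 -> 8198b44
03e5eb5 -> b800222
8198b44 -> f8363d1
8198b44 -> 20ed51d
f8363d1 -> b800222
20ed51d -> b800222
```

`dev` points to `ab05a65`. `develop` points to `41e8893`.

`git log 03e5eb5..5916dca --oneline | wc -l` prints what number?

Reachable from 5916dca: {5916dca, b800222, f8363d1}.
Reachable from 03e5eb5: {03e5eb5, b800222}.
In 5916dca's history but not 03e5eb5's: {5916dca, f8363d1} — 2 commits.

2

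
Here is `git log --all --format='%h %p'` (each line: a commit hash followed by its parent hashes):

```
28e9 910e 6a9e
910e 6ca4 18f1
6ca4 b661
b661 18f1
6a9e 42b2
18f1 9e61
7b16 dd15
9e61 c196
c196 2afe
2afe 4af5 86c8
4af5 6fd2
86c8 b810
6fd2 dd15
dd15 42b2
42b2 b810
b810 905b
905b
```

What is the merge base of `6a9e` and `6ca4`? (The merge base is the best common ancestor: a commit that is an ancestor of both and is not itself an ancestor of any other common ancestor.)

42b2

Ancestors of 6a9e: {42b2, 6a9e, 905b, b810}.
Ancestors of 6ca4: {18f1, 2afe, 42b2, 4af5, 6ca4, 6fd2, 86c8, 905b, 9e61, b661, b810, c196, dd15}.
Common ancestors: {42b2, 905b, b810}.
Among these, 42b2 is not an ancestor of any other common ancestor — it is the merge base.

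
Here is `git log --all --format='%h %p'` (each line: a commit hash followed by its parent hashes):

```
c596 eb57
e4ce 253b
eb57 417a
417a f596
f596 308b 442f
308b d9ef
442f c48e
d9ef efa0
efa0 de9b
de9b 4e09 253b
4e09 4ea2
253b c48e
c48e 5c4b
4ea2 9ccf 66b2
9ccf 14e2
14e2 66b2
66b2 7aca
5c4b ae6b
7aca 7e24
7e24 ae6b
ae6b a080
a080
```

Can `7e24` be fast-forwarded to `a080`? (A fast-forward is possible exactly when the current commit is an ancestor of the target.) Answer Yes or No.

A fast-forward from 7e24 to a080 is possible iff 7e24 is an ancestor of a080.
Ancestors of a080: {a080}.
7e24 is not among them, so fast-forward is not possible.

No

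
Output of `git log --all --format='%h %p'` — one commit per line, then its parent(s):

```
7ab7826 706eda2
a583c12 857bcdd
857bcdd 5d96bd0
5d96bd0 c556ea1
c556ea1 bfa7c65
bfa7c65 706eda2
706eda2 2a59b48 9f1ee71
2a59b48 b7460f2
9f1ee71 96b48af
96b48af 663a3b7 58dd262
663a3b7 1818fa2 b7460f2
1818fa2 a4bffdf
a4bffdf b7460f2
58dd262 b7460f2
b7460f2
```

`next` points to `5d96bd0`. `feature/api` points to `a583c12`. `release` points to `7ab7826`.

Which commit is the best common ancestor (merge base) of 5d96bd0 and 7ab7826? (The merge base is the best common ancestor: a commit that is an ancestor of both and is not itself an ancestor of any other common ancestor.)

Ancestors of 5d96bd0: {1818fa2, 2a59b48, 58dd262, 5d96bd0, 663a3b7, 706eda2, 96b48af, 9f1ee71, a4bffdf, b7460f2, bfa7c65, c556ea1}.
Ancestors of 7ab7826: {1818fa2, 2a59b48, 58dd262, 663a3b7, 706eda2, 7ab7826, 96b48af, 9f1ee71, a4bffdf, b7460f2}.
Common ancestors: {1818fa2, 2a59b48, 58dd262, 663a3b7, 706eda2, 96b48af, 9f1ee71, a4bffdf, b7460f2}.
Among these, 706eda2 is not an ancestor of any other common ancestor — it is the merge base.

706eda2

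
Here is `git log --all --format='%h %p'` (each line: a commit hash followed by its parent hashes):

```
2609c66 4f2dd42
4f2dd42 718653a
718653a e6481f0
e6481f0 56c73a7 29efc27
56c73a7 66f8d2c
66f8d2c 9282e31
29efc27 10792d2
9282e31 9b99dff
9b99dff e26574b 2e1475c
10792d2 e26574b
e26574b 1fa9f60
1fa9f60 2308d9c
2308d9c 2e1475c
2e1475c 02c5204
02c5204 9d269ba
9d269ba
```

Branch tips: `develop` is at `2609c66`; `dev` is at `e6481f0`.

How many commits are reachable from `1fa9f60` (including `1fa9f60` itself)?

5

Walking parent pointers from 1fa9f60: reachable set = {02c5204, 1fa9f60, 2308d9c, 2e1475c, 9d269ba}.
That is 5 commits.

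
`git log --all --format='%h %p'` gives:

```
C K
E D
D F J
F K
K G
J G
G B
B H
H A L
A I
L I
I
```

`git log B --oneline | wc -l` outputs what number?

5

Walking parent pointers from B: reachable set = {A, B, H, I, L}.
That is 5 commits.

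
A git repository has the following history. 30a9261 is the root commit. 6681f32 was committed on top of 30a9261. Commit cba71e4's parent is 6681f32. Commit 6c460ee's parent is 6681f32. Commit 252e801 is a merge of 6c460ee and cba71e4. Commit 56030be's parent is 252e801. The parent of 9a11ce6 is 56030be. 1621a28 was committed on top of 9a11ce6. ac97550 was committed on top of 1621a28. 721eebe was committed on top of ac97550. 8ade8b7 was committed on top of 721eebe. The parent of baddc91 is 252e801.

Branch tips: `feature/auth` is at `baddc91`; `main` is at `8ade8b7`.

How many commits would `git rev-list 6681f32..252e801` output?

3

Reachable from 252e801: {252e801, 30a9261, 6681f32, 6c460ee, cba71e4}.
Reachable from 6681f32: {30a9261, 6681f32}.
In 252e801's history but not 6681f32's: {252e801, 6c460ee, cba71e4} — 3 commits.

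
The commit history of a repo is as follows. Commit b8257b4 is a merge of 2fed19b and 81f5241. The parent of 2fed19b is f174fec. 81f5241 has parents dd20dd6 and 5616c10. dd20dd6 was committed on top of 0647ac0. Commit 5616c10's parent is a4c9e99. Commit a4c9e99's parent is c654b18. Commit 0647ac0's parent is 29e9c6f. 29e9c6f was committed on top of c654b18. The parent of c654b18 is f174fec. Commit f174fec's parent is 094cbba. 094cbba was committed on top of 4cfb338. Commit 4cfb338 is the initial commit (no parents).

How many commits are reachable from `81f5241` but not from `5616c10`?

Reachable from 81f5241: {0647ac0, 094cbba, 29e9c6f, 4cfb338, 5616c10, 81f5241, a4c9e99, c654b18, dd20dd6, f174fec}.
Reachable from 5616c10: {094cbba, 4cfb338, 5616c10, a4c9e99, c654b18, f174fec}.
In 81f5241's history but not 5616c10's: {0647ac0, 29e9c6f, 81f5241, dd20dd6} — 4 commits.

4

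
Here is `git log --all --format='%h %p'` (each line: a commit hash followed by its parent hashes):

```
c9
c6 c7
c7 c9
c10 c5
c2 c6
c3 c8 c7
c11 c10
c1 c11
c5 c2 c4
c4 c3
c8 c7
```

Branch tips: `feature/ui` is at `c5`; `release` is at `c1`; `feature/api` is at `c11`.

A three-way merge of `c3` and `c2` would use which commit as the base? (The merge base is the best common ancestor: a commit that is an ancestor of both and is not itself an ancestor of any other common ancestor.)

c7

Ancestors of c3: {c3, c7, c8, c9}.
Ancestors of c2: {c2, c6, c7, c9}.
Common ancestors: {c7, c9}.
Among these, c7 is not an ancestor of any other common ancestor — it is the merge base.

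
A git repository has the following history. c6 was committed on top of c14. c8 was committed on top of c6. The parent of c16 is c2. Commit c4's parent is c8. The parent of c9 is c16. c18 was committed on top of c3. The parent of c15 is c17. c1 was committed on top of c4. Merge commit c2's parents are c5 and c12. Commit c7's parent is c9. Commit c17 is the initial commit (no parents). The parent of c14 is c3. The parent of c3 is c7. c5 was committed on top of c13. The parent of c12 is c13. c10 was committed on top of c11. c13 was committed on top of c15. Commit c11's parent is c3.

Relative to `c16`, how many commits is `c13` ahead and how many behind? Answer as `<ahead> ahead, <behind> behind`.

0 ahead, 4 behind

Reachable from c13: {c13, c15, c17}.
Reachable from c16: {c12, c13, c15, c16, c17, c2, c5}.
Only in c13's history (ahead): {} — 0.
Only in c16's history (behind): {c12, c16, c2, c5} — 4.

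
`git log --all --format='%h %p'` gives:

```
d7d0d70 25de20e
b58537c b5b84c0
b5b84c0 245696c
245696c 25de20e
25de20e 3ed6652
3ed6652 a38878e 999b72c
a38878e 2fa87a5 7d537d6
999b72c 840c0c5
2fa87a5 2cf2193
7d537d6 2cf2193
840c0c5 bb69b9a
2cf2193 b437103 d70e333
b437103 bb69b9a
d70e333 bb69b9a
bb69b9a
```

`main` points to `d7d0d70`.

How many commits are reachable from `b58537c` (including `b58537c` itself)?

Walking parent pointers from b58537c: reachable set = {245696c, 25de20e, 2cf2193, 2fa87a5, 3ed6652, 7d537d6, 840c0c5, 999b72c, a38878e, b437103, b58537c, b5b84c0, bb69b9a, d70e333}.
That is 14 commits.

14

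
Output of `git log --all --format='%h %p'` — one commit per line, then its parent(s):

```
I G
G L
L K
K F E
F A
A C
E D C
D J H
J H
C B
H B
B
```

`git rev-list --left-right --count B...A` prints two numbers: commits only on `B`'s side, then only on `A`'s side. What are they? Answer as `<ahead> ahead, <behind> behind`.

Reachable from B: {B}.
Reachable from A: {A, B, C}.
Only in B's history (ahead): {} — 0.
Only in A's history (behind): {A, C} — 2.

0 ahead, 2 behind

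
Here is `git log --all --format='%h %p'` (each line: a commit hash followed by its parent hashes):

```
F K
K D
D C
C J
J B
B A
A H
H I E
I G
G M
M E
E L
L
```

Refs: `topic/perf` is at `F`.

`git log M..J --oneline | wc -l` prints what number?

6

Reachable from J: {A, B, E, G, H, I, J, L, M}.
Reachable from M: {E, L, M}.
In J's history but not M's: {A, B, G, H, I, J} — 6 commits.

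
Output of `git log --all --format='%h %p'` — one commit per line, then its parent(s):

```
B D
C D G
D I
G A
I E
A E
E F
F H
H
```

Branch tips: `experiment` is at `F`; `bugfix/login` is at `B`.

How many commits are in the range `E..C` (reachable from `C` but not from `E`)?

5

Reachable from C: {A, C, D, E, F, G, H, I}.
Reachable from E: {E, F, H}.
In C's history but not E's: {A, C, D, G, I} — 5 commits.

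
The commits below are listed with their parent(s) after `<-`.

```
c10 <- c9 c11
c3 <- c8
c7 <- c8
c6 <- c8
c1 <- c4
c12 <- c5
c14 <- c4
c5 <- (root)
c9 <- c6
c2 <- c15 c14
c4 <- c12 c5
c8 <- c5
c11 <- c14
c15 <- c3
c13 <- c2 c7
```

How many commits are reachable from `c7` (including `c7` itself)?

Walking parent pointers from c7: reachable set = {c5, c7, c8}.
That is 3 commits.

3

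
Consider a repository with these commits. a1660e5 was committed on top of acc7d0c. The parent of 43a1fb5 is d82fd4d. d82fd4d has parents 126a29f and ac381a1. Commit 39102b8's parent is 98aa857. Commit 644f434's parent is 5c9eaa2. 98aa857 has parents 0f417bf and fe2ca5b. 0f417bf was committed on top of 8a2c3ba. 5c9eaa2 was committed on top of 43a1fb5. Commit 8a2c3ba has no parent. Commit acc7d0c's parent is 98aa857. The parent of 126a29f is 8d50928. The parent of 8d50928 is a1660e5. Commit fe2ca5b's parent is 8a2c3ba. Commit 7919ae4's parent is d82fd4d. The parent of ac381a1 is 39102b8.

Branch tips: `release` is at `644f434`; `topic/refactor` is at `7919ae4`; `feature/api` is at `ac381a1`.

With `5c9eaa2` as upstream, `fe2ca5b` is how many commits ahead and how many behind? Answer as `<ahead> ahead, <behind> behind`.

Reachable from fe2ca5b: {8a2c3ba, fe2ca5b}.
Reachable from 5c9eaa2: {0f417bf, 126a29f, 39102b8, 43a1fb5, 5c9eaa2, 8a2c3ba, 8d50928, 98aa857, a1660e5, ac381a1, acc7d0c, d82fd4d, fe2ca5b}.
Only in fe2ca5b's history (ahead): {} — 0.
Only in 5c9eaa2's history (behind): {0f417bf, 126a29f, 39102b8, 43a1fb5, 5c9eaa2, 8d50928, 98aa857, a1660e5, ac381a1, acc7d0c, d82fd4d} — 11.

0 ahead, 11 behind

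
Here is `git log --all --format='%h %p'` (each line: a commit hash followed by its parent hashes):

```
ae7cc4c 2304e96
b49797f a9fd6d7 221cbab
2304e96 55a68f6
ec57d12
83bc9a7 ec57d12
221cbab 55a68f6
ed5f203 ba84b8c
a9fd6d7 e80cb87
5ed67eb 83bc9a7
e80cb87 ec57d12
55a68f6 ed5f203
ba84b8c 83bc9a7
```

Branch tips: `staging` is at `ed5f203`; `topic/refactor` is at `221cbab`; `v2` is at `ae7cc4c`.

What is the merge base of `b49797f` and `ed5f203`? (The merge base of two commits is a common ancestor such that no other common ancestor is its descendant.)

Ancestors of b49797f: {221cbab, 55a68f6, 83bc9a7, a9fd6d7, b49797f, ba84b8c, e80cb87, ec57d12, ed5f203}.
Ancestors of ed5f203: {83bc9a7, ba84b8c, ec57d12, ed5f203}.
Common ancestors: {83bc9a7, ba84b8c, ec57d12, ed5f203}.
Among these, ed5f203 is not an ancestor of any other common ancestor — it is the merge base.

ed5f203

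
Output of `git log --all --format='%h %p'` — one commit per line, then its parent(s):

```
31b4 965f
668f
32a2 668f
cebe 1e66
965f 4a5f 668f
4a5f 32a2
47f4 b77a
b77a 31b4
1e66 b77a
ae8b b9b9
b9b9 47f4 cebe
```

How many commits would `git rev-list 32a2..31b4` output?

Reachable from 31b4: {31b4, 32a2, 4a5f, 668f, 965f}.
Reachable from 32a2: {32a2, 668f}.
In 31b4's history but not 32a2's: {31b4, 4a5f, 965f} — 3 commits.

3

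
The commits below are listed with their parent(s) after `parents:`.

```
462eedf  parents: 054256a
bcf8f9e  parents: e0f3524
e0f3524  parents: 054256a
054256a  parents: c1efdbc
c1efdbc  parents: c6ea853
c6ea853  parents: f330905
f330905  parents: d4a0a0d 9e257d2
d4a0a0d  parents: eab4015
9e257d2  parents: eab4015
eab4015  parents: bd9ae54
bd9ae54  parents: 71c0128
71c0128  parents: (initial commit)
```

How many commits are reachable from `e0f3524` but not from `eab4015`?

Reachable from e0f3524: {054256a, 71c0128, 9e257d2, bd9ae54, c1efdbc, c6ea853, d4a0a0d, e0f3524, eab4015, f330905}.
Reachable from eab4015: {71c0128, bd9ae54, eab4015}.
In e0f3524's history but not eab4015's: {054256a, 9e257d2, c1efdbc, c6ea853, d4a0a0d, e0f3524, f330905} — 7 commits.

7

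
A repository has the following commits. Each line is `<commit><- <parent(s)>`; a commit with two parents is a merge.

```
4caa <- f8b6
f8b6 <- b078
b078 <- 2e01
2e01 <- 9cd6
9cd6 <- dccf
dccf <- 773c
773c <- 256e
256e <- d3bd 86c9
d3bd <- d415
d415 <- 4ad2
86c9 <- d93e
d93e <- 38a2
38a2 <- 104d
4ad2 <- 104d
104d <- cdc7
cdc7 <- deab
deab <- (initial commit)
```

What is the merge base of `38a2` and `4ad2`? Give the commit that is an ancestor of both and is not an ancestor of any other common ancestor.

Ancestors of 38a2: {104d, 38a2, cdc7, deab}.
Ancestors of 4ad2: {104d, 4ad2, cdc7, deab}.
Common ancestors: {104d, cdc7, deab}.
Among these, 104d is not an ancestor of any other common ancestor — it is the merge base.

104d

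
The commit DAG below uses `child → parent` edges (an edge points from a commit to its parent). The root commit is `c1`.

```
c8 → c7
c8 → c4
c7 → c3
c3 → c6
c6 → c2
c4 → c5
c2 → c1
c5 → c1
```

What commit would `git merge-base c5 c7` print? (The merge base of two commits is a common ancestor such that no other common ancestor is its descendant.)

Ancestors of c5: {c1, c5}.
Ancestors of c7: {c1, c2, c3, c6, c7}.
Common ancestors: {c1}.
The only common ancestor is c1, so it is the merge base.

c1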